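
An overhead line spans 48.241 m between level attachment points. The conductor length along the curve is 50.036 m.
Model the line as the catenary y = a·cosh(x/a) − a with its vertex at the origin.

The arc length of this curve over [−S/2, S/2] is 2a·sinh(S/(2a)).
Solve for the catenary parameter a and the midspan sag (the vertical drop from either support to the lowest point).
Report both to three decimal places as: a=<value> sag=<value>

seed: a₀ = √(S³/(24(L−S))) = √(48.241³/(24·1.795)) = 51.048926
iter 1: u=0.472498  f(a)=+2.014e-02  f'(a)=-7.191e-02  a ← 51.048926 − (+2.014e-02/-7.191e-02) = 51.329063
iter 2: u=0.469919  f(a)=+1.670e-04  f'(a)=-7.072e-02  a ← 51.329063 − (+1.670e-04/-7.072e-02) = 51.331424
iter 3: u=0.469897  f(a)=+1.170e-08  f'(a)=-7.071e-02  a ← 51.331424 − (+1.170e-08/-7.071e-02) = 51.331424
iter 4: u=0.469897  f(a)=+0.000e+00  f'(a)=-7.071e-02  a ← 51.331424 − (+0.000e+00/-7.071e-02) = 51.331424
converged: |Δa| < 1e-12 after 4 iterations
sag = a·(cosh(S/(2a)) − 1) = 51.331424·(cosh(0.469897) − 1) = 5.772126
T_max/T_min = cosh(S/(2a)) = 1.112448

a=51.331 sag=5.772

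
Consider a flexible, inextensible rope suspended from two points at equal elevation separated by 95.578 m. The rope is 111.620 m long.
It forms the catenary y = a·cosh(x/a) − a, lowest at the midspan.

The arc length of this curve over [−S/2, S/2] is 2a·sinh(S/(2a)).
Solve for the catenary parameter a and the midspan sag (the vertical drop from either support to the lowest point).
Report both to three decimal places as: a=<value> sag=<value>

a=48.777 sag=25.344

seed: a₀ = √(S³/(24(L−S))) = √(95.578³/(24·16.042)) = 47.621386
iter 1: u=1.003520  f(a)=+8.274e-01  f'(a)=-7.441e-01  a ← 47.621386 − (+8.274e-01/-7.441e-01) = 48.733382
iter 2: u=0.980621  f(a)=+2.987e-02  f'(a)=-6.912e-01  a ← 48.733382 − (+2.987e-02/-6.912e-01) = 48.776592
iter 3: u=0.979753  f(a)=+4.215e-05  f'(a)=-6.893e-01  a ← 48.776592 − (+4.215e-05/-6.893e-01) = 48.776653
iter 4: u=0.979752  f(a)=+8.421e-11  f'(a)=-6.893e-01  a ← 48.776653 − (+8.421e-11/-6.893e-01) = 48.776653
iter 5: u=0.979752  f(a)=+0.000e+00  f'(a)=-6.893e-01  a ← 48.776653 − (+0.000e+00/-6.893e-01) = 48.776653
converged: |Δa| < 1e-12 after 5 iterations
sag = a·(cosh(S/(2a)) − 1) = 48.776653·(cosh(0.979752) − 1) = 25.344316
T_max/T_min = cosh(S/(2a)) = 1.519599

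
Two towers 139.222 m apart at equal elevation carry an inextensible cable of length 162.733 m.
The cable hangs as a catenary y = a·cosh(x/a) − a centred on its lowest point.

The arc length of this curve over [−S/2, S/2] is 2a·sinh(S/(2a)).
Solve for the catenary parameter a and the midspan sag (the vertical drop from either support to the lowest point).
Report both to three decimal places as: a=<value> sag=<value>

seed: a₀ = √(S³/(24(L−S))) = √(139.222³/(24·23.511)) = 69.154530
iter 1: u=1.006601  f(a)=+1.220e+00  f'(a)=-7.514e-01  a ← 69.154530 − (+1.220e+00/-7.514e-01) = 70.778534
iter 2: u=0.983504  f(a)=+4.431e-02  f'(a)=-6.977e-01  a ← 70.778534 − (+4.431e-02/-6.977e-01) = 70.842037
iter 3: u=0.982623  f(a)=+6.329e-05  f'(a)=-6.957e-01  a ← 70.842037 − (+6.329e-05/-6.957e-01) = 70.842128
iter 4: u=0.982622  f(a)=+1.296e-10  f'(a)=-6.957e-01  a ← 70.842128 − (+1.296e-10/-6.957e-01) = 70.842128
iter 5: u=0.982622  f(a)=+0.000e+00  f'(a)=-6.957e-01  a ← 70.842128 − (+0.000e+00/-6.957e-01) = 70.842128
converged: |Δa| < 1e-12 after 5 iterations
sag = a·(cosh(S/(2a)) − 1) = 70.842128·(cosh(0.982622) − 1) = 37.042599
T_max/T_min = cosh(S/(2a)) = 1.522889

a=70.842 sag=37.043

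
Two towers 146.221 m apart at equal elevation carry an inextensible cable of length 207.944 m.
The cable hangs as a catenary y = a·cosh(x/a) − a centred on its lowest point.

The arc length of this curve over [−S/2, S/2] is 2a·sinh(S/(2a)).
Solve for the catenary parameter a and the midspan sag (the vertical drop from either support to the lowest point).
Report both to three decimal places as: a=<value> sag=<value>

a=48.605 sag=66.167

seed: a₀ = √(S³/(24(L−S))) = √(146.221³/(24·61.723)) = 45.939418
iter 1: u=1.591455  f(a)=+8.305e+00  f'(a)=-3.432e+00  a ← 45.939418 − (+8.305e+00/-3.432e+00) = 48.359017
iter 2: u=1.511828  f(a)=+7.012e-01  f'(a)=-2.875e+00  a ← 48.359017 − (+7.012e-01/-2.875e+00) = 48.602920
iter 3: u=1.504241  f(a)=+6.018e-03  f'(a)=-2.826e+00  a ← 48.602920 − (+6.018e-03/-2.826e+00) = 48.605050
iter 4: u=1.504175  f(a)=+4.517e-07  f'(a)=-2.825e+00  a ← 48.605050 − (+4.517e-07/-2.825e+00) = 48.605050
iter 5: u=1.504175  f(a)=-2.842e-14  f'(a)=-2.825e+00  a ← 48.605050 − (-2.842e-14/-2.825e+00) = 48.605050
converged: |Δa| < 1e-12 after 5 iterations
sag = a·(cosh(S/(2a)) − 1) = 48.605050·(cosh(1.504175) − 1) = 66.167018
T_max/T_min = cosh(S/(2a)) = 2.361320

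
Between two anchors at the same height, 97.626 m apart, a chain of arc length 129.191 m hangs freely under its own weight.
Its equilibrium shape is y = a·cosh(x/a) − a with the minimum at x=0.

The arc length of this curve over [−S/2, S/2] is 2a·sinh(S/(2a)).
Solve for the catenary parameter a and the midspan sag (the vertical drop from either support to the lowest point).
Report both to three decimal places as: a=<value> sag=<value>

seed: a₀ = √(S³/(24(L−S))) = √(97.626³/(24·31.565)) = 35.046102
iter 1: u=1.392823  f(a)=+3.207e+00  f'(a)=-2.176e+00  a ← 35.046102 − (+3.207e+00/-2.176e+00) = 36.519993
iter 2: u=1.336610  f(a)=+2.134e-01  f'(a)=-1.895e+00  a ← 36.519993 − (+2.134e-01/-1.895e+00) = 36.632605
iter 3: u=1.332501  f(a)=+1.094e-03  f'(a)=-1.876e+00  a ← 36.632605 − (+1.094e-03/-1.876e+00) = 36.633188
iter 4: u=1.332480  f(a)=+2.907e-08  f'(a)=-1.876e+00  a ← 36.633188 − (+2.907e-08/-1.876e+00) = 36.633188
iter 5: u=1.332480  f(a)=-2.842e-14  f'(a)=-1.876e+00  a ← 36.633188 − (-2.842e-14/-1.876e+00) = 36.633188
converged: |Δa| < 1e-12 after 5 iterations
sag = a·(cosh(S/(2a)) − 1) = 36.633188·(cosh(1.332480) − 1) = 37.626957
T_max/T_min = cosh(S/(2a)) = 2.027128

a=36.633 sag=37.627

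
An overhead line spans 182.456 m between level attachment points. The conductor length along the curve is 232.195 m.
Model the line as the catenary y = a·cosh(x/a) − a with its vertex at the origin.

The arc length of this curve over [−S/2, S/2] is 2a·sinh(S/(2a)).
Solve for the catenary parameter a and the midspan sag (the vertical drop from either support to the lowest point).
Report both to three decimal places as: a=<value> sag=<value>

a=74.083 sag=63.638

seed: a₀ = √(S³/(24(L−S))) = √(182.456³/(24·49.739)) = 71.331783
iter 1: u=1.278925  f(a)=+4.230e+00  f'(a)=-1.636e+00  a ← 71.331783 − (+4.230e+00/-1.636e+00) = 73.916596
iter 2: u=1.234202  f(a)=+2.408e-01  f'(a)=-1.455e+00  a ← 73.916596 − (+2.408e-01/-1.455e+00) = 74.082092
iter 3: u=1.231445  f(a)=+8.845e-04  f'(a)=-1.444e+00  a ← 74.082092 − (+8.845e-04/-1.444e+00) = 74.082704
iter 4: u=1.231435  f(a)=+1.203e-08  f'(a)=-1.444e+00  a ← 74.082704 − (+1.203e-08/-1.444e+00) = 74.082704
iter 5: u=1.231435  f(a)=+5.684e-14  f'(a)=-1.444e+00  a ← 74.082704 − (+5.684e-14/-1.444e+00) = 74.082704
converged: |Δa| < 1e-12 after 5 iterations
sag = a·(cosh(S/(2a)) − 1) = 74.082704·(cosh(1.231435) − 1) = 63.637580
T_max/T_min = cosh(S/(2a)) = 1.859007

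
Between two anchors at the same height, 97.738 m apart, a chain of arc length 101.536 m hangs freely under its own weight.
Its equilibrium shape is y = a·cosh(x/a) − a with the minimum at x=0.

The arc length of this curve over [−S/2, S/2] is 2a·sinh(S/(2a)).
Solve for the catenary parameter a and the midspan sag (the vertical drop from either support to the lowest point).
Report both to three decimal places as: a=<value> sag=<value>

seed: a₀ = √(S³/(24(L−S))) = √(97.738³/(24·3.798)) = 101.207354
iter 1: u=0.482860  f(a)=+4.452e-02  f'(a)=-7.682e-02  a ← 101.207354 − (+4.452e-02/-7.682e-02) = 101.786936
iter 2: u=0.480111  f(a)=+3.854e-04  f'(a)=-7.549e-02  a ← 101.786936 − (+3.854e-04/-7.549e-02) = 101.792040
iter 3: u=0.480087  f(a)=+2.943e-08  f'(a)=-7.548e-02  a ← 101.792040 − (+2.943e-08/-7.548e-02) = 101.792040
iter 4: u=0.480087  f(a)=+1.421e-14  f'(a)=-7.548e-02  a ← 101.792040 − (+1.421e-14/-7.548e-02) = 101.792040
converged: |Δa| < 1e-12 after 4 iterations
sag = a·(cosh(S/(2a)) − 1) = 101.792040·(cosh(0.480087) − 1) = 11.957726
T_max/T_min = cosh(S/(2a)) = 1.117472

a=101.792 sag=11.958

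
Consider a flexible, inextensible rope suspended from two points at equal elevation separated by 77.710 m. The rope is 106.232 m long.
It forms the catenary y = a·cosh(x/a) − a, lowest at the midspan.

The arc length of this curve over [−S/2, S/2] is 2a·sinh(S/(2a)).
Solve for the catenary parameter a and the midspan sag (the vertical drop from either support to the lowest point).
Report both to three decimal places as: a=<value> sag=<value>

a=27.518 sag=32.303

seed: a₀ = √(S³/(24(L−S))) = √(77.710³/(24·28.522)) = 26.183021
iter 1: u=1.483977  f(a)=+3.310e+00  f'(a)=-2.698e+00  a ← 26.183021 − (+3.310e+00/-2.698e+00) = 27.410094
iter 2: u=1.417543  f(a)=+2.469e-01  f'(a)=-2.309e+00  a ← 27.410094 − (+2.469e-01/-2.309e+00) = 27.517040
iter 3: u=1.412034  f(a)=+1.619e-03  f'(a)=-2.279e+00  a ← 27.517040 − (+1.619e-03/-2.279e+00) = 27.517750
iter 4: u=1.411998  f(a)=+7.059e-08  f'(a)=-2.279e+00  a ← 27.517750 − (+7.059e-08/-2.279e+00) = 27.517750
iter 5: u=1.411998  f(a)=+0.000e+00  f'(a)=-2.279e+00  a ← 27.517750 − (+0.000e+00/-2.279e+00) = 27.517750
converged: |Δa| < 1e-12 after 5 iterations
sag = a·(cosh(S/(2a)) − 1) = 27.517750·(cosh(1.411998) − 1) = 32.303116
T_max/T_min = cosh(S/(2a)) = 2.173901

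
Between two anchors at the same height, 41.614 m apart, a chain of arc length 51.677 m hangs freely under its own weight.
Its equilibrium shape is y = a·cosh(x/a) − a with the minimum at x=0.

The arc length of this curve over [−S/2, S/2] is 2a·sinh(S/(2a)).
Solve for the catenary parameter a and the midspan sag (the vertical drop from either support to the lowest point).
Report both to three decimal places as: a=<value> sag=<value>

a=17.868 sag=13.547

seed: a₀ = √(S³/(24(L−S))) = √(41.614³/(24·10.063)) = 17.273878
iter 1: u=1.204536  f(a)=+7.558e-01  f'(a)=-1.343e+00  a ← 17.273878 − (+7.558e-01/-1.343e+00) = 17.836550
iter 2: u=1.166537  f(a)=+3.850e-02  f'(a)=-1.209e+00  a ← 17.836550 − (+3.850e-02/-1.209e+00) = 17.868380
iter 3: u=1.164459  f(a)=+1.118e-04  f'(a)=-1.202e+00  a ← 17.868380 − (+1.118e-04/-1.202e+00) = 17.868473
iter 4: u=1.164453  f(a)=+9.480e-10  f'(a)=-1.202e+00  a ← 17.868473 − (+9.480e-10/-1.202e+00) = 17.868473
iter 5: u=1.164453  f(a)=+0.000e+00  f'(a)=-1.202e+00  a ← 17.868473 − (+0.000e+00/-1.202e+00) = 17.868473
converged: |Δa| < 1e-12 after 5 iterations
sag = a·(cosh(S/(2a)) − 1) = 17.868473·(cosh(1.164453) − 1) = 13.546657
T_max/T_min = cosh(S/(2a)) = 1.758132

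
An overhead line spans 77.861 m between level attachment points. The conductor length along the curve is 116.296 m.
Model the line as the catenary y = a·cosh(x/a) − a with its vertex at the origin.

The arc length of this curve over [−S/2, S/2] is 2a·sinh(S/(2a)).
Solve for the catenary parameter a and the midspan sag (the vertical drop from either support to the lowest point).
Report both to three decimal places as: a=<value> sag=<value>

seed: a₀ = √(S³/(24(L−S))) = √(77.861³/(24·38.435)) = 22.620953
iter 1: u=1.720993  f(a)=+6.110e+00  f'(a)=-4.517e+00  a ← 22.620953 − (+6.110e+00/-4.517e+00) = 23.973623
iter 2: u=1.623889  f(a)=+5.910e-01  f'(a)=-3.682e+00  a ← 23.973623 − (+5.910e-01/-3.682e+00) = 24.134121
iter 3: u=1.613090  f(a)=+6.835e-03  f'(a)=-3.597e+00  a ← 24.134121 − (+6.835e-03/-3.597e+00) = 24.136021
iter 4: u=1.612963  f(a)=+9.377e-07  f'(a)=-3.596e+00  a ← 24.136021 − (+9.377e-07/-3.596e+00) = 24.136021
iter 5: u=1.612963  f(a)=+0.000e+00  f'(a)=-3.596e+00  a ← 24.136021 − (+0.000e+00/-3.596e+00) = 24.136021
converged: |Δa| < 1e-12 after 5 iterations
sag = a·(cosh(S/(2a)) − 1) = 24.136021·(cosh(1.612963) − 1) = 38.822199
T_max/T_min = cosh(S/(2a)) = 2.608476

a=24.136 sag=38.822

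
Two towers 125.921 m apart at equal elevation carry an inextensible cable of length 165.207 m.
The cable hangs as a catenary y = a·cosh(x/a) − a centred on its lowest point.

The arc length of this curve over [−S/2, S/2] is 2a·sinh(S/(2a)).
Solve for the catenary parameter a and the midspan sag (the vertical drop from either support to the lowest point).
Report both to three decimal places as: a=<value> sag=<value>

a=48.033 sag=47.521

seed: a₀ = √(S³/(24(L−S))) = √(125.921³/(24·39.286)) = 46.017468
iter 1: u=1.368187  f(a)=+3.845e+00  f'(a)=-2.049e+00  a ← 46.017468 − (+3.845e+00/-2.049e+00) = 47.893952
iter 2: u=1.314581  f(a)=+2.477e-01  f'(a)=-1.793e+00  a ← 47.893952 − (+2.477e-01/-1.793e+00) = 48.032113
iter 3: u=1.310800  f(a)=+1.185e-03  f'(a)=-1.776e+00  a ← 48.032113 − (+1.185e-03/-1.776e+00) = 48.032780
iter 4: u=1.310782  f(a)=+2.737e-08  f'(a)=-1.776e+00  a ← 48.032780 − (+2.737e-08/-1.776e+00) = 48.032780
iter 5: u=1.310782  f(a)=-2.842e-14  f'(a)=-1.776e+00  a ← 48.032780 − (-2.842e-14/-1.776e+00) = 48.032780
converged: |Δa| < 1e-12 after 5 iterations
sag = a·(cosh(S/(2a)) − 1) = 48.032780·(cosh(1.310782) − 1) = 47.520797
T_max/T_min = cosh(S/(2a)) = 1.989341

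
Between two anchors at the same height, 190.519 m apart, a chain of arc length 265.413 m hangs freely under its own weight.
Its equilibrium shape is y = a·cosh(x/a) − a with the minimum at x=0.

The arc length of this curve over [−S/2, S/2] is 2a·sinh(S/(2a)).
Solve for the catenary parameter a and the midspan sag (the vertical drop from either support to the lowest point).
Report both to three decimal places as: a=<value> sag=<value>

a=65.397 sag=82.548

seed: a₀ = √(S³/(24(L−S))) = √(190.519³/(24·74.894)) = 62.026647
iter 1: u=1.535783  f(a)=+9.345e+00  f'(a)=-3.035e+00  a ← 62.026647 − (+9.345e+00/-3.035e+00) = 65.106106
iter 2: u=1.463142  f(a)=+7.410e-01  f'(a)=-2.571e+00  a ← 65.106106 − (+7.410e-01/-2.571e+00) = 65.394351
iter 3: u=1.456693  f(a)=+5.546e-03  f'(a)=-2.532e+00  a ← 65.394351 − (+5.546e-03/-2.532e+00) = 65.396541
iter 4: u=1.456644  f(a)=+3.158e-07  f'(a)=-2.532e+00  a ← 65.396541 − (+3.158e-07/-2.532e+00) = 65.396542
iter 5: u=1.456644  f(a)=-5.684e-14  f'(a)=-2.532e+00  a ← 65.396542 − (-5.684e-14/-2.532e+00) = 65.396542
converged: |Δa| < 1e-12 after 5 iterations
sag = a·(cosh(S/(2a)) − 1) = 65.396542·(cosh(1.456644) − 1) = 82.548458
T_max/T_min = cosh(S/(2a)) = 2.262276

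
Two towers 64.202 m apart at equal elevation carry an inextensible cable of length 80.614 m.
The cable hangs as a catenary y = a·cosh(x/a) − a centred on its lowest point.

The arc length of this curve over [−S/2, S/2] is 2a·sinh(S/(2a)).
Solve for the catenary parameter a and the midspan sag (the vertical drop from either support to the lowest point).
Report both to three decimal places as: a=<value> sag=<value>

seed: a₀ = √(S³/(24(L−S))) = √(64.202³/(24·16.412)) = 25.920087
iter 1: u=1.238460  f(a)=+1.306e+00  f'(a)=-1.472e+00  a ← 25.920087 − (+1.306e+00/-1.472e+00) = 26.807312
iter 2: u=1.197472  f(a)=+7.003e-02  f'(a)=-1.318e+00  a ← 26.807312 − (+7.003e-02/-1.318e+00) = 26.860464
iter 3: u=1.195102  f(a)=+2.268e-04  f'(a)=-1.309e+00  a ← 26.860464 − (+2.268e-04/-1.309e+00) = 26.860638
iter 4: u=1.195094  f(a)=+2.394e-09  f'(a)=-1.309e+00  a ← 26.860638 − (+2.394e-09/-1.309e+00) = 26.860638
iter 5: u=1.195094  f(a)=+0.000e+00  f'(a)=-1.309e+00  a ← 26.860638 − (+0.000e+00/-1.309e+00) = 26.860638
converged: |Δa| < 1e-12 after 5 iterations
sag = a·(cosh(S/(2a)) − 1) = 26.860638·(cosh(1.195094) − 1) = 21.576415
T_max/T_min = cosh(S/(2a)) = 1.803273

a=26.861 sag=21.576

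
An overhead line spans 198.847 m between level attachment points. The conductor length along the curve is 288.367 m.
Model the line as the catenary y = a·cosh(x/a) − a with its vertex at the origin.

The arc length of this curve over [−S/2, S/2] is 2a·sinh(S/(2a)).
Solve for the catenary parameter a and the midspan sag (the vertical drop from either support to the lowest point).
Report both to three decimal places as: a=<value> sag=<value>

a=64.218 sag=93.620

seed: a₀ = √(S³/(24(L−S))) = √(198.847³/(24·89.520)) = 60.494084
iter 1: u=1.643524  f(a)=+1.290e+01  f'(a)=-3.840e+00  a ← 60.494084 − (+1.290e+01/-3.840e+00) = 63.852765
iter 2: u=1.557074  f(a)=+1.152e+00  f'(a)=-3.182e+00  a ← 63.852765 − (+1.152e+00/-3.182e+00) = 64.214812
iter 3: u=1.548295  f(a)=+1.118e-02  f'(a)=-3.121e+00  a ← 64.214812 − (+1.118e-02/-3.121e+00) = 64.218396
iter 4: u=1.548209  f(a)=+1.077e-06  f'(a)=-3.120e+00  a ← 64.218396 − (+1.077e-06/-3.120e+00) = 64.218396
iter 5: u=1.548209  f(a)=+0.000e+00  f'(a)=-3.120e+00  a ← 64.218396 − (+0.000e+00/-3.120e+00) = 64.218396
converged: |Δa| < 1e-12 after 5 iterations
sag = a·(cosh(S/(2a)) − 1) = 64.218396·(cosh(1.548209) − 1) = 93.619762
T_max/T_min = cosh(S/(2a)) = 2.457834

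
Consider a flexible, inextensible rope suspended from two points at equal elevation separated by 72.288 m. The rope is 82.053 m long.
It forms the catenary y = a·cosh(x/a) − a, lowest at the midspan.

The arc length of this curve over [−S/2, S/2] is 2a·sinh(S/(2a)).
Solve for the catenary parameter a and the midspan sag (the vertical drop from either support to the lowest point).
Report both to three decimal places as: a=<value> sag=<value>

a=40.937 sag=17.020

seed: a₀ = √(S³/(24(L−S))) = √(72.288³/(24·9.765)) = 40.147413
iter 1: u=0.900282  f(a)=+4.035e-01  f'(a)=-5.270e-01  a ← 40.147413 − (+4.035e-01/-5.270e-01) = 40.912917
iter 2: u=0.883437  f(a)=+1.183e-02  f'(a)=-4.965e-01  a ← 40.912917 − (+1.183e-02/-4.965e-01) = 40.936738
iter 3: u=0.882923  f(a)=+1.085e-05  f'(a)=-4.956e-01  a ← 40.936738 − (+1.085e-05/-4.956e-01) = 40.936760
iter 4: u=0.882923  f(a)=+9.152e-12  f'(a)=-4.956e-01  a ← 40.936760 − (+9.152e-12/-4.956e-01) = 40.936760
converged: |Δa| < 1e-12 after 4 iterations
sag = a·(cosh(S/(2a)) − 1) = 40.936760·(cosh(0.882923) − 1) = 17.020052
T_max/T_min = cosh(S/(2a)) = 1.415765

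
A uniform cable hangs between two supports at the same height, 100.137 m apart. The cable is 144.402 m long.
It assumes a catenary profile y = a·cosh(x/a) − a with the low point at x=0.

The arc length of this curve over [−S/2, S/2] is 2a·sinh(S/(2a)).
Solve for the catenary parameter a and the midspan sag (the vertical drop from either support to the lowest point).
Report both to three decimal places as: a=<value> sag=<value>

seed: a₀ = √(S³/(24(L−S))) = √(100.137³/(24·44.265)) = 30.743691
iter 1: u=1.628578  f(a)=+6.255e+00  f'(a)=-3.719e+00  a ← 30.743691 − (+6.255e+00/-3.719e+00) = 32.425376
iter 2: u=1.544115  f(a)=+5.499e-01  f'(a)=-3.092e+00  a ← 32.425376 − (+5.499e-01/-3.092e+00) = 32.603234
iter 3: u=1.535691  f(a)=+5.155e-03  f'(a)=-3.034e+00  a ← 32.603234 − (+5.155e-03/-3.034e+00) = 32.604933
iter 4: u=1.535611  f(a)=+4.624e-07  f'(a)=-3.033e+00  a ← 32.604933 − (+4.624e-07/-3.033e+00) = 32.604934
iter 5: u=1.535611  f(a)=-2.842e-14  f'(a)=-3.033e+00  a ← 32.604934 − (-2.842e-14/-3.033e+00) = 32.604934
converged: |Δa| < 1e-12 after 5 iterations
sag = a·(cosh(S/(2a)) − 1) = 32.604934·(cosh(1.535611) − 1) = 46.616693
T_max/T_min = cosh(S/(2a)) = 2.429744

a=32.605 sag=46.617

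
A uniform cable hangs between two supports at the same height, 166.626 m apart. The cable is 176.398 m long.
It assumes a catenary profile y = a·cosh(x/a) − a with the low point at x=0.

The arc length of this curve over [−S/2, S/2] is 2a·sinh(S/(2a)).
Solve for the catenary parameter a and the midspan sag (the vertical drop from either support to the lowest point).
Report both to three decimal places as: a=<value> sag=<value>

seed: a₀ = √(S³/(24(L−S))) = √(166.626³/(24·9.772)) = 140.448402
iter 1: u=0.593193  f(a)=+1.734e-01  f'(a)=-1.441e-01  a ← 140.448402 − (+1.734e-01/-1.441e-01) = 141.651453
iter 2: u=0.588155  f(a)=+2.253e-03  f'(a)=-1.404e-01  a ← 141.651453 − (+2.253e-03/-1.404e-01) = 141.667501
iter 3: u=0.588088  f(a)=+3.915e-07  f'(a)=-1.403e-01  a ← 141.667501 − (+3.915e-07/-1.403e-01) = 141.667503
iter 4: u=0.588088  f(a)=+0.000e+00  f'(a)=-1.403e-01  a ← 141.667503 − (+0.000e+00/-1.403e-01) = 141.667503
converged: |Δa| < 1e-12 after 4 iterations
sag = a·(cosh(S/(2a)) − 1) = 141.667503·(cosh(0.588088) − 1) = 25.211929
T_max/T_min = cosh(S/(2a)) = 1.177966

a=141.668 sag=25.212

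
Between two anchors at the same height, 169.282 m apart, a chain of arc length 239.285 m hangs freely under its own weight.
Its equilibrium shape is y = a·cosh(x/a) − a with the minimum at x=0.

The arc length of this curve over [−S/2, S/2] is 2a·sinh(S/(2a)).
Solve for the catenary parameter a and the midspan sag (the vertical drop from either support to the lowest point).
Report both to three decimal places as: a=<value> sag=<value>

a=56.794 sag=75.644

seed: a₀ = √(S³/(24(L−S))) = √(169.282³/(24·70.003)) = 53.734378
iter 1: u=1.575174  f(a)=+9.216e+00  f'(a)=-3.312e+00  a ← 53.734378 − (+9.216e+00/-3.312e+00) = 56.516877
iter 2: u=1.497623  f(a)=+7.642e-01  f'(a)=-2.784e+00  a ← 56.516877 − (+7.642e-01/-2.784e+00) = 56.791421
iter 3: u=1.490384  f(a)=+6.305e-03  f'(a)=-2.738e+00  a ← 56.791421 − (+6.305e-03/-2.738e+00) = 56.793724
iter 4: u=1.490323  f(a)=+4.370e-07  f'(a)=-2.737e+00  a ← 56.793724 − (+4.370e-07/-2.737e+00) = 56.793724
iter 5: u=1.490323  f(a)=+2.842e-14  f'(a)=-2.737e+00  a ← 56.793724 − (+2.842e-14/-2.737e+00) = 56.793724
converged: |Δa| < 1e-12 after 5 iterations
sag = a·(cosh(S/(2a)) − 1) = 56.793724·(cosh(1.490323) − 1) = 75.644393
T_max/T_min = cosh(S/(2a)) = 2.331915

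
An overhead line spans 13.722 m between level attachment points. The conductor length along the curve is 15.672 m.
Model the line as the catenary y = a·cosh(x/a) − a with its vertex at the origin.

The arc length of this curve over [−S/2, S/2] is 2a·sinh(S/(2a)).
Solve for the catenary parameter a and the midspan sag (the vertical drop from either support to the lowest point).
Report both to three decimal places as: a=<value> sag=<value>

seed: a₀ = √(S³/(24(L−S))) = √(13.722³/(24·1.950)) = 7.430246
iter 1: u=0.923388  f(a)=+8.484e-02  f'(a)=-5.710e-01  a ← 7.430246 − (+8.484e-02/-5.710e-01) = 7.578824
iter 2: u=0.905286  f(a)=+2.612e-03  f'(a)=-5.364e-01  a ← 7.578824 − (+2.612e-03/-5.364e-01) = 7.583693
iter 3: u=0.904704  f(a)=+2.649e-06  f'(a)=-5.353e-01  a ← 7.583693 − (+2.649e-06/-5.353e-01) = 7.583698
iter 4: u=0.904704  f(a)=+2.730e-12  f'(a)=-5.353e-01  a ← 7.583698 − (+2.730e-12/-5.353e-01) = 7.583698
converged: |Δa| < 1e-12 after 4 iterations
sag = a·(cosh(S/(2a)) − 1) = 7.583698·(cosh(0.904704) − 1) = 3.321135
T_max/T_min = cosh(S/(2a)) = 1.437931

a=7.584 sag=3.321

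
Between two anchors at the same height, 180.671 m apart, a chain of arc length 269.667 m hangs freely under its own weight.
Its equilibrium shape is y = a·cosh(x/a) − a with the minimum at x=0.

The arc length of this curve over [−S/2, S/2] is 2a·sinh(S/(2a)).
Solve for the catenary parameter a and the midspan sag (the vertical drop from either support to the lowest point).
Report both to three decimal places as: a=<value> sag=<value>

seed: a₀ = √(S³/(24(L−S))) = √(180.671³/(24·88.996)) = 52.546260
iter 1: u=1.719161  f(a)=+1.412e+01  f'(a)=-4.500e+00  a ← 52.546260 − (+1.412e+01/-4.500e+00) = 55.683046
iter 2: u=1.622316  f(a)=+1.363e+00  f'(a)=-3.670e+00  a ← 55.683046 − (+1.363e+00/-3.670e+00) = 56.054410
iter 3: u=1.611568  f(a)=+1.570e-02  f'(a)=-3.586e+00  a ← 56.054410 − (+1.570e-02/-3.586e+00) = 56.058788
iter 4: u=1.611442  f(a)=+2.136e-06  f'(a)=-3.585e+00  a ← 56.058788 − (+2.136e-06/-3.585e+00) = 56.058789
iter 5: u=1.611442  f(a)=+1.705e-13  f'(a)=-3.585e+00  a ← 56.058789 − (+1.705e-13/-3.585e+00) = 56.058789
converged: |Δa| < 1e-12 after 5 iterations
sag = a·(cosh(S/(2a)) − 1) = 56.058789·(cosh(1.611442) − 1) = 89.964020
T_max/T_min = cosh(S/(2a)) = 2.604816

a=56.059 sag=89.964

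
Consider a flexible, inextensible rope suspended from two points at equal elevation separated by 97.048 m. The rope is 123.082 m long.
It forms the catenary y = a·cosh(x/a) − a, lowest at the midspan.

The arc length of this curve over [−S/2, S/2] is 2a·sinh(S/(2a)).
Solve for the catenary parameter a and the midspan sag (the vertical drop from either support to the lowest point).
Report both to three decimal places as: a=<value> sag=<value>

a=39.700 sag=33.535

seed: a₀ = √(S³/(24(L−S))) = √(97.048³/(24·26.034)) = 38.247567
iter 1: u=1.268682  f(a)=+2.177e+00  f'(a)=-1.593e+00  a ← 38.247567 − (+2.177e+00/-1.593e+00) = 39.613967
iter 2: u=1.224921  f(a)=+1.221e-01  f'(a)=-1.419e+00  a ← 39.613967 − (+1.221e-01/-1.419e+00) = 39.700010
iter 3: u=1.222267  f(a)=+4.347e-04  f'(a)=-1.409e+00  a ← 39.700010 − (+4.347e-04/-1.409e+00) = 39.700318
iter 4: u=1.222257  f(a)=+5.550e-09  f'(a)=-1.409e+00  a ← 39.700318 − (+5.550e-09/-1.409e+00) = 39.700318
iter 5: u=1.222257  f(a)=-1.421e-14  f'(a)=-1.409e+00  a ← 39.700318 − (-1.421e-14/-1.409e+00) = 39.700318
converged: |Δa| < 1e-12 after 5 iterations
sag = a·(cosh(S/(2a)) − 1) = 39.700318·(cosh(1.222257) − 1) = 33.534987
T_max/T_min = cosh(S/(2a)) = 1.844703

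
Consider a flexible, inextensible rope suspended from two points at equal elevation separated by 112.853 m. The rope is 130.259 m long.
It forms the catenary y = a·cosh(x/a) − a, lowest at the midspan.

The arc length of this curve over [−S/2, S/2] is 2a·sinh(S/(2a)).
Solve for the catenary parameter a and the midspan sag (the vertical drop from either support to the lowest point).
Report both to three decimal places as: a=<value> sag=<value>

a=59.968 sag=28.565

seed: a₀ = √(S³/(24(L−S))) = √(112.853³/(24·17.406)) = 58.656285
iter 1: u=0.961986  f(a)=+8.234e-01  f'(a)=-6.503e-01  a ← 58.656285 − (+8.234e-01/-6.503e-01) = 59.922493
iter 2: u=0.941658  f(a)=+2.742e-02  f'(a)=-6.076e-01  a ← 59.922493 − (+2.742e-02/-6.076e-01) = 59.967615
iter 3: u=0.940950  f(a)=+3.272e-05  f'(a)=-6.062e-01  a ← 59.967615 − (+3.272e-05/-6.062e-01) = 59.967669
iter 4: u=0.940949  f(a)=+4.670e-11  f'(a)=-6.062e-01  a ← 59.967669 − (+4.670e-11/-6.062e-01) = 59.967669
iter 5: u=0.940949  f(a)=+2.842e-14  f'(a)=-6.062e-01  a ← 59.967669 − (+2.842e-14/-6.062e-01) = 59.967669
converged: |Δa| < 1e-12 after 5 iterations
sag = a·(cosh(S/(2a)) − 1) = 59.967669·(cosh(0.940949) − 1) = 28.564659
T_max/T_min = cosh(S/(2a)) = 1.476334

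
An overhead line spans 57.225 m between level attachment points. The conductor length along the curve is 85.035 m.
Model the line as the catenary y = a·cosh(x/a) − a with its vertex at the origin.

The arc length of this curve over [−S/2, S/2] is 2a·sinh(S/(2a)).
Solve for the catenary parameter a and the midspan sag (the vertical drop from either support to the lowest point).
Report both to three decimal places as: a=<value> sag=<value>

a=17.862 sag=28.255

seed: a₀ = √(S³/(24(L−S))) = √(57.225³/(24·27.810)) = 16.756086
iter 1: u=1.707588  f(a)=+4.348e+00  f'(a)=-4.394e+00  a ← 16.756086 − (+4.348e+00/-4.394e+00) = 17.745615
iter 2: u=1.612370  f(a)=+4.149e-01  f'(a)=-3.592e+00  a ← 17.745615 − (+4.149e-01/-3.592e+00) = 17.861128
iter 3: u=1.601943  f(a)=+4.658e-03  f'(a)=-3.512e+00  a ← 17.861128 − (+4.658e-03/-3.512e+00) = 17.862455
iter 4: u=1.601824  f(a)=+6.019e-07  f'(a)=-3.511e+00  a ← 17.862455 − (+6.019e-07/-3.511e+00) = 17.862455
iter 5: u=1.601824  f(a)=+0.000e+00  f'(a)=-3.511e+00  a ← 17.862455 − (+0.000e+00/-3.511e+00) = 17.862455
converged: |Δa| < 1e-12 after 5 iterations
sag = a·(cosh(S/(2a)) − 1) = 17.862455·(cosh(1.601824) − 1) = 28.254842
T_max/T_min = cosh(S/(2a)) = 2.581801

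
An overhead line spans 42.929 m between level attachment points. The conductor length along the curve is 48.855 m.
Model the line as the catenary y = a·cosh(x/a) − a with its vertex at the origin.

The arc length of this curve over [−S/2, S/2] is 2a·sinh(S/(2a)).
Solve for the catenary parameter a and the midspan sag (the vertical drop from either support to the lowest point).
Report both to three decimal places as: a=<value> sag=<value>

seed: a₀ = √(S³/(24(L−S))) = √(42.929³/(24·5.926)) = 23.585208
iter 1: u=0.910083  f(a)=+2.503e-01  f'(a)=-5.454e-01  a ← 23.585208 − (+2.503e-01/-5.454e-01) = 24.044158
iter 2: u=0.892712  f(a)=+7.493e-03  f'(a)=-5.132e-01  a ← 24.044158 − (+7.493e-03/-5.132e-01) = 24.058759
iter 3: u=0.892170  f(a)=+7.174e-06  f'(a)=-5.122e-01  a ← 24.058759 − (+7.174e-06/-5.122e-01) = 24.058773
iter 4: u=0.892169  f(a)=+6.587e-12  f'(a)=-5.122e-01  a ← 24.058773 − (+6.587e-12/-5.122e-01) = 24.058773
converged: |Δa| < 1e-12 after 4 iterations
sag = a·(cosh(S/(2a)) − 1) = 24.058773·(cosh(0.892169) − 1) = 10.227191
T_max/T_min = cosh(S/(2a)) = 1.425092

a=24.059 sag=10.227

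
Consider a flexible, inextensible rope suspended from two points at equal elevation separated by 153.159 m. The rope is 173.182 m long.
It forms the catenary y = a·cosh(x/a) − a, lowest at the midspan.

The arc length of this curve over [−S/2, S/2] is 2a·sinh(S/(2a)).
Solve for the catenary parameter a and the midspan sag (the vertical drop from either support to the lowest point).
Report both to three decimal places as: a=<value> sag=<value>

a=88.112 sag=35.426

seed: a₀ = √(S³/(24(L−S))) = √(153.159³/(24·20.023)) = 86.465646
iter 1: u=0.885664  f(a)=+8.001e-01  f'(a)=-5.005e-01  a ← 86.465646 − (+8.001e-01/-5.005e-01) = 88.064291
iter 2: u=0.869586  f(a)=+2.273e-02  f'(a)=-4.724e-01  a ← 88.064291 − (+2.273e-02/-4.724e-01) = 88.112402
iter 3: u=0.869111  f(a)=+1.953e-05  f'(a)=-4.716e-01  a ← 88.112402 − (+1.953e-05/-4.716e-01) = 88.112443
iter 4: u=0.869111  f(a)=+1.441e-11  f'(a)=-4.716e-01  a ← 88.112443 − (+1.441e-11/-4.716e-01) = 88.112443
converged: |Δa| < 1e-12 after 4 iterations
sag = a·(cosh(S/(2a)) − 1) = 88.112443·(cosh(0.869111) − 1) = 35.426231
T_max/T_min = cosh(S/(2a)) = 1.402057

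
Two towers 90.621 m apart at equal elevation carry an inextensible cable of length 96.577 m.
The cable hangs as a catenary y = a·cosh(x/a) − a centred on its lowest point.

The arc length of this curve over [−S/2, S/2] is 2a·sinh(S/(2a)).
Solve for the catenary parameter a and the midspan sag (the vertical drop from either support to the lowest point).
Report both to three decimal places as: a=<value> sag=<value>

seed: a₀ = √(S³/(24(L−S))) = √(90.621³/(24·5.956)) = 72.153983
iter 1: u=0.627969  f(a)=+1.185e-01  f'(a)=-1.717e-01  a ← 72.153983 − (+1.185e-01/-1.717e-01) = 72.844425
iter 2: u=0.622017  f(a)=+1.723e-03  f'(a)=-1.667e-01  a ← 72.844425 − (+1.723e-03/-1.667e-01) = 72.854760
iter 3: u=0.621929  f(a)=+3.759e-07  f'(a)=-1.667e-01  a ← 72.854760 − (+3.759e-07/-1.667e-01) = 72.854762
iter 4: u=0.621929  f(a)=+0.000e+00  f'(a)=-1.667e-01  a ← 72.854762 − (+0.000e+00/-1.667e-01) = 72.854762
converged: |Δa| < 1e-12 after 4 iterations
sag = a·(cosh(S/(2a)) − 1) = 72.854762·(cosh(0.621929) − 1) = 14.550018
T_max/T_min = cosh(S/(2a)) = 1.199713

a=72.855 sag=14.550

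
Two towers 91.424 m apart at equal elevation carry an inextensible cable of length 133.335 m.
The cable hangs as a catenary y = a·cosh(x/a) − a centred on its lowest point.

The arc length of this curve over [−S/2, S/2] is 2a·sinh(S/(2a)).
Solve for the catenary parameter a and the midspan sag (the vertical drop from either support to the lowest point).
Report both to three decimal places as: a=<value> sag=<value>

a=29.288 sag=43.529

seed: a₀ = √(S³/(24(L−S))) = √(91.424³/(24·41.911)) = 27.562633
iter 1: u=1.658477  f(a)=+6.156e+00  f'(a)=-3.964e+00  a ← 27.562633 − (+6.156e+00/-3.964e+00) = 29.115606
iter 2: u=1.570017  f(a)=+5.586e-01  f'(a)=-3.275e+00  a ← 29.115606 − (+5.586e-01/-3.275e+00) = 29.286196
iter 3: u=1.560872  f(a)=+5.613e-03  f'(a)=-3.209e+00  a ← 29.286196 − (+5.613e-03/-3.209e+00) = 29.287946
iter 4: u=1.560779  f(a)=+5.794e-07  f'(a)=-3.208e+00  a ← 29.287946 − (+5.794e-07/-3.208e+00) = 29.287946
iter 5: u=1.560779  f(a)=+0.000e+00  f'(a)=-3.208e+00  a ← 29.287946 − (+0.000e+00/-3.208e+00) = 29.287946
converged: |Δa| < 1e-12 after 5 iterations
sag = a·(cosh(S/(2a)) − 1) = 29.287946·(cosh(1.560779) − 1) = 43.529218
T_max/T_min = cosh(S/(2a)) = 2.486250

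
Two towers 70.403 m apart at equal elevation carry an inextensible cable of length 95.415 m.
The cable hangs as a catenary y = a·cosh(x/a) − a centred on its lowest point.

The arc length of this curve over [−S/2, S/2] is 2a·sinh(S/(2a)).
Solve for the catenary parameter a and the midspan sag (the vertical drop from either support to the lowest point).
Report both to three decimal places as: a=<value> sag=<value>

a=25.303 sag=28.699

seed: a₀ = √(S³/(24(L−S))) = √(70.403³/(24·25.012)) = 24.110539
iter 1: u=1.460005  f(a)=+2.805e+00  f'(a)=-2.552e+00  a ← 24.110539 − (+2.805e+00/-2.552e+00) = 25.209716
iter 2: u=1.396347  f(a)=+2.032e-01  f'(a)=-2.194e+00  a ← 25.209716 − (+2.032e-01/-2.194e+00) = 25.302327
iter 3: u=1.391236  f(a)=+1.251e-03  f'(a)=-2.168e+00  a ← 25.302327 − (+1.251e-03/-2.168e+00) = 25.302904
iter 4: u=1.391204  f(a)=+4.804e-08  f'(a)=-2.167e+00  a ← 25.302904 − (+4.804e-08/-2.167e+00) = 25.302904
iter 5: u=1.391204  f(a)=-1.421e-14  f'(a)=-2.167e+00  a ← 25.302904 − (-1.421e-14/-2.167e+00) = 25.302904
converged: |Δa| < 1e-12 after 5 iterations
sag = a·(cosh(S/(2a)) − 1) = 25.302904·(cosh(1.391204) − 1) = 28.699341
T_max/T_min = cosh(S/(2a)) = 2.134231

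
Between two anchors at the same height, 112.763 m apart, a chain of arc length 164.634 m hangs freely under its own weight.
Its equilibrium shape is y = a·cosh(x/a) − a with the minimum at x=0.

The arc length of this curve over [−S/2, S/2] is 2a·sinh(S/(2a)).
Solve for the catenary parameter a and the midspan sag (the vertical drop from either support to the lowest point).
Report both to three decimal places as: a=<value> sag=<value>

seed: a₀ = √(S³/(24(L−S))) = √(112.763³/(24·51.871)) = 33.937668
iter 1: u=1.661325  f(a)=+7.647e+00  f'(a)=-3.988e+00  a ← 33.937668 − (+7.647e+00/-3.988e+00) = 35.855156
iter 2: u=1.572480  f(a)=+6.960e-01  f'(a)=-3.292e+00  a ← 35.855156 − (+6.960e-01/-3.292e+00) = 36.066542
iter 3: u=1.563263  f(a)=+7.039e-03  f'(a)=-3.226e+00  a ← 36.066542 − (+7.039e-03/-3.226e+00) = 36.068724
iter 4: u=1.563169  f(a)=+7.363e-07  f'(a)=-3.225e+00  a ← 36.068724 − (+7.363e-07/-3.225e+00) = 36.068724
iter 5: u=1.563169  f(a)=+5.684e-14  f'(a)=-3.225e+00  a ← 36.068724 − (+5.684e-14/-3.225e+00) = 36.068724
converged: |Δa| < 1e-12 after 5 iterations
sag = a·(cosh(S/(2a)) − 1) = 36.068724·(cosh(1.563169) − 1) = 53.803637
T_max/T_min = cosh(S/(2a)) = 2.491698

a=36.069 sag=53.804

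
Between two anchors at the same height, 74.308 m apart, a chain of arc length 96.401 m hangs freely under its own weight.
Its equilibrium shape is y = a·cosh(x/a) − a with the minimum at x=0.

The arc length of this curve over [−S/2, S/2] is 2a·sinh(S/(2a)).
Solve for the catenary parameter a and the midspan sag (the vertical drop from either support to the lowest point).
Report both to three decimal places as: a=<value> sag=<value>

a=28.982 sag=27.261

seed: a₀ = √(S³/(24(L−S))) = √(74.308³/(24·22.093)) = 27.817647
iter 1: u=1.335627  f(a)=+2.056e+00  f'(a)=-1.890e+00  a ← 27.817647 − (+2.056e+00/-1.890e+00) = 28.905434
iter 2: u=1.285364  f(a)=+1.268e-01  f'(a)=-1.664e+00  a ← 28.905434 − (+1.268e-01/-1.664e+00) = 28.981625
iter 3: u=1.281985  f(a)=+5.518e-04  f'(a)=-1.649e+00  a ← 28.981625 − (+5.518e-04/-1.649e+00) = 28.981960
iter 4: u=1.281970  f(a)=+1.056e-08  f'(a)=-1.649e+00  a ← 28.981960 − (+1.056e-08/-1.649e+00) = 28.981960
iter 5: u=1.281970  f(a)=+0.000e+00  f'(a)=-1.649e+00  a ← 28.981960 − (+0.000e+00/-1.649e+00) = 28.981960
converged: |Δa| < 1e-12 after 5 iterations
sag = a·(cosh(S/(2a)) − 1) = 28.981960·(cosh(1.281970) − 1) = 27.260748
T_max/T_min = cosh(S/(2a)) = 1.940611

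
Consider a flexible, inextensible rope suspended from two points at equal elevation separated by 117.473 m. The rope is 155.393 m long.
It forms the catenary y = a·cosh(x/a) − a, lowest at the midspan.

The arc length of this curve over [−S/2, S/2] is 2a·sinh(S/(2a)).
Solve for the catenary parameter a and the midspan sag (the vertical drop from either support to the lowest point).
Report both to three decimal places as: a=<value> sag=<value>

seed: a₀ = √(S³/(24(L−S))) = √(117.473³/(24·37.920)) = 42.205330
iter 1: u=1.391684  f(a)=+3.846e+00  f'(a)=-2.170e+00  a ← 42.205330 − (+3.846e+00/-2.170e+00) = 43.977807
iter 2: u=1.335594  f(a)=+2.556e-01  f'(a)=-1.890e+00  a ← 43.977807 − (+2.556e-01/-1.890e+00) = 44.113002
iter 3: u=1.331501  f(a)=+1.306e-03  f'(a)=-1.871e+00  a ← 44.113002 − (+1.306e-03/-1.871e+00) = 44.113700
iter 4: u=1.331480  f(a)=+3.448e-08  f'(a)=-1.871e+00  a ← 44.113700 − (+3.448e-08/-1.871e+00) = 44.113700
iter 5: u=1.331480  f(a)=+2.842e-14  f'(a)=-1.871e+00  a ← 44.113700 − (+2.842e-14/-1.871e+00) = 44.113700
converged: |Δa| < 1e-12 after 5 iterations
sag = a·(cosh(S/(2a)) − 1) = 44.113700·(cosh(1.331480) − 1) = 45.232618
T_max/T_min = cosh(S/(2a)) = 2.025364

a=44.114 sag=45.233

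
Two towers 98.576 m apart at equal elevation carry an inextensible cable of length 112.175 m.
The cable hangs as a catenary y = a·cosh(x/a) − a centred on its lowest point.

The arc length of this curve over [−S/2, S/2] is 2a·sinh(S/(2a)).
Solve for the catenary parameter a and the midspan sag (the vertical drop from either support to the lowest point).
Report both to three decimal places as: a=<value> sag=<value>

seed: a₀ = √(S³/(24(L−S))) = √(98.576³/(24·13.599)) = 54.174845
iter 1: u=0.909795  f(a)=+5.740e-01  f'(a)=-5.448e-01  a ← 54.174845 − (+5.740e-01/-5.448e-01) = 55.228419
iter 2: u=0.892439  f(a)=+1.717e-02  f'(a)=-5.127e-01  a ← 55.228419 − (+1.717e-02/-5.127e-01) = 55.261916
iter 3: u=0.891898  f(a)=+1.642e-05  f'(a)=-5.117e-01  a ← 55.261916 − (+1.642e-05/-5.117e-01) = 55.261948
iter 4: u=0.891898  f(a)=+1.505e-11  f'(a)=-5.117e-01  a ← 55.261948 − (+1.505e-11/-5.117e-01) = 55.261948
converged: |Δa| < 1e-12 after 4 iterations
sag = a·(cosh(S/(2a)) − 1) = 55.261948·(cosh(0.891898) − 1) = 23.476166
T_max/T_min = cosh(S/(2a)) = 1.424816

a=55.262 sag=23.476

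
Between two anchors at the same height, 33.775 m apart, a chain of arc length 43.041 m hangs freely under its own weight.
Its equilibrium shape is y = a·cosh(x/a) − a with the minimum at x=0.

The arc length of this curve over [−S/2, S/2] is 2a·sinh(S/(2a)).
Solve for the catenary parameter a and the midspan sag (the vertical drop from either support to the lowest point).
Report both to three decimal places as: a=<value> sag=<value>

seed: a₀ = √(S³/(24(L−S))) = √(33.775³/(24·9.266)) = 13.162587
iter 1: u=1.282992  f(a)=+7.932e-01  f'(a)=-1.654e+00  a ← 13.162587 − (+7.932e-01/-1.654e+00) = 13.642234
iter 2: u=1.237884  f(a)=+4.542e-02  f'(a)=-1.469e+00  a ← 13.642234 − (+4.542e-02/-1.469e+00) = 13.673146
iter 3: u=1.235085  f(a)=+1.689e-04  f'(a)=-1.458e+00  a ← 13.673146 − (+1.689e-04/-1.458e+00) = 13.673262
iter 4: u=1.235075  f(a)=+2.356e-09  f'(a)=-1.458e+00  a ← 13.673262 − (+2.356e-09/-1.458e+00) = 13.673262
iter 5: u=1.235075  f(a)=+1.421e-14  f'(a)=-1.458e+00  a ← 13.673262 − (+1.421e-14/-1.458e+00) = 13.673262
converged: |Δa| < 1e-12 after 5 iterations
sag = a·(cosh(S/(2a)) − 1) = 13.673262·(cosh(1.235075) − 1) = 11.823601
T_max/T_min = cosh(S/(2a)) = 1.864724

a=13.673 sag=11.824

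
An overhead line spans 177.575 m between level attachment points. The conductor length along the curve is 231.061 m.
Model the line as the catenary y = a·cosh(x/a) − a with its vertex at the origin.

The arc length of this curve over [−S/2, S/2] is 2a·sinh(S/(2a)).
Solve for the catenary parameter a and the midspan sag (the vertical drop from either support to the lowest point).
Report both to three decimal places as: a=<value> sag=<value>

a=68.844 sag=65.643

seed: a₀ = √(S³/(24(L−S))) = √(177.575³/(24·53.486)) = 66.046081
iter 1: u=1.344327  f(a)=+5.046e+00  f'(a)=-1.932e+00  a ← 66.046081 − (+5.046e+00/-1.932e+00) = 68.658170
iter 2: u=1.293182  f(a)=+3.148e-01  f'(a)=-1.698e+00  a ← 68.658170 − (+3.148e-01/-1.698e+00) = 68.843605
iter 3: u=1.289699  f(a)=+1.406e-03  f'(a)=-1.683e+00  a ← 68.843605 − (+1.406e-03/-1.683e+00) = 68.844441
iter 4: u=1.289683  f(a)=+2.829e-08  f'(a)=-1.683e+00  a ← 68.844441 − (+2.829e-08/-1.683e+00) = 68.844441
iter 5: u=1.289683  f(a)=+2.842e-14  f'(a)=-1.683e+00  a ← 68.844441 − (+2.842e-14/-1.683e+00) = 68.844441
converged: |Δa| < 1e-12 after 5 iterations
sag = a·(cosh(S/(2a)) − 1) = 68.844441·(cosh(1.289683) − 1) = 65.642932
T_max/T_min = cosh(S/(2a)) = 1.953496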